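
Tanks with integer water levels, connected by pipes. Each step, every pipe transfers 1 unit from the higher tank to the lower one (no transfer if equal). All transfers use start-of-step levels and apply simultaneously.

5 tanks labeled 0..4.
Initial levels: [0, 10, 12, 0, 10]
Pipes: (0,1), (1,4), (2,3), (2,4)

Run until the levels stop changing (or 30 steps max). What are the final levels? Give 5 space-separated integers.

Answer: 6 7 7 6 6

Derivation:
Step 1: flows [1->0,1=4,2->3,2->4] -> levels [1 9 10 1 11]
Step 2: flows [1->0,4->1,2->3,4->2] -> levels [2 9 10 2 9]
Step 3: flows [1->0,1=4,2->3,2->4] -> levels [3 8 8 3 10]
Step 4: flows [1->0,4->1,2->3,4->2] -> levels [4 8 8 4 8]
Step 5: flows [1->0,1=4,2->3,2=4] -> levels [5 7 7 5 8]
Step 6: flows [1->0,4->1,2->3,4->2] -> levels [6 7 7 6 6]
Step 7: flows [1->0,1->4,2->3,2->4] -> levels [7 5 5 7 8]
Step 8: flows [0->1,4->1,3->2,4->2] -> levels [6 7 7 6 6]
  -> period-2 cycle: step 8 state = step 6 state; never stabilizes
  -> state at step 30: (30-6) mod 2 = 0, same as step 6 -> [6 7 7 6 6]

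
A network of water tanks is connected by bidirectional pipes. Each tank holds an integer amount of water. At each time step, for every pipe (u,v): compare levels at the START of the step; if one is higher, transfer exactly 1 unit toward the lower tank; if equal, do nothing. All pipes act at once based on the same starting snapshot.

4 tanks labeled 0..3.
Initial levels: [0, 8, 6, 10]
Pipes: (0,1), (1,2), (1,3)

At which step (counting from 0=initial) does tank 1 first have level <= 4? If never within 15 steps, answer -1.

Answer: 6

Derivation:
Step 1: flows [1->0,1->2,3->1] -> levels [1 7 7 9]
Step 2: flows [1->0,1=2,3->1] -> levels [2 7 7 8]
Step 3: flows [1->0,1=2,3->1] -> levels [3 7 7 7]
Step 4: flows [1->0,1=2,1=3] -> levels [4 6 7 7]
Step 5: flows [1->0,2->1,3->1] -> levels [5 7 6 6]
Step 6: flows [1->0,1->2,1->3] -> levels [6 4 7 7]
Tank 1 first reaches <=4 at step 6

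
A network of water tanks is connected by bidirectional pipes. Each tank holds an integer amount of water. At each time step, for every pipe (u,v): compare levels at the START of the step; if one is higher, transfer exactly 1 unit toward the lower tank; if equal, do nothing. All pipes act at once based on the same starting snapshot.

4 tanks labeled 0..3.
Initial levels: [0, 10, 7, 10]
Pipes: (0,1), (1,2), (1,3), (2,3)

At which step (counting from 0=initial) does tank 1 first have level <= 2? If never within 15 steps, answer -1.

Answer: -1

Derivation:
Step 1: flows [1->0,1->2,1=3,3->2] -> levels [1 8 9 9]
Step 2: flows [1->0,2->1,3->1,2=3] -> levels [2 9 8 8]
Step 3: flows [1->0,1->2,1->3,2=3] -> levels [3 6 9 9]
Step 4: flows [1->0,2->1,3->1,2=3] -> levels [4 7 8 8]
Step 5: flows [1->0,2->1,3->1,2=3] -> levels [5 8 7 7]
Step 6: flows [1->0,1->2,1->3,2=3] -> levels [6 5 8 8]
Step 7: flows [0->1,2->1,3->1,2=3] -> levels [5 8 7 7]
  -> period-2 cycle (repeats step 5); tank 1 never drops to <=2
Tank 1 never reaches <=2 within 15 steps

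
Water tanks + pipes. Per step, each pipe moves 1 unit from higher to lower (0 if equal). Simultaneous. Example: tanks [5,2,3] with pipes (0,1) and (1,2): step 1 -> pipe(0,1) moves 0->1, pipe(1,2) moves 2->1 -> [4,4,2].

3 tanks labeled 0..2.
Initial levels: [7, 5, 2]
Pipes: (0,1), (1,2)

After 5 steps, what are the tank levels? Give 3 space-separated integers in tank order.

Answer: 5 4 5

Derivation:
Step 1: flows [0->1,1->2] -> levels [6 5 3]
Step 2: flows [0->1,1->2] -> levels [5 5 4]
Step 3: flows [0=1,1->2] -> levels [5 4 5]
Step 4: flows [0->1,2->1] -> levels [4 6 4]
Step 5: flows [1->0,1->2] -> levels [5 4 5]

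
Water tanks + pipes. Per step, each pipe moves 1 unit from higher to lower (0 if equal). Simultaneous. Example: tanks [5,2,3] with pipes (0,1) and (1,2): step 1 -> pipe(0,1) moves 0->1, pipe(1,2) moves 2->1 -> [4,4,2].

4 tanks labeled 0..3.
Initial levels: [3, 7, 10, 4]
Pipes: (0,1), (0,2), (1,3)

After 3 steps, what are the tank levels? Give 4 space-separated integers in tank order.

Step 1: flows [1->0,2->0,1->3] -> levels [5 5 9 5]
Step 2: flows [0=1,2->0,1=3] -> levels [6 5 8 5]
Step 3: flows [0->1,2->0,1=3] -> levels [6 6 7 5]

Answer: 6 6 7 5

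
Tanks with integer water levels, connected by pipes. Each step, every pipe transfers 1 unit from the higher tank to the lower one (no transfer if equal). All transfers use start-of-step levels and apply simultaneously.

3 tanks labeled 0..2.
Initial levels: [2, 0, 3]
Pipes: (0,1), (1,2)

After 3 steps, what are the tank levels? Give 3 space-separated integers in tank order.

Step 1: flows [0->1,2->1] -> levels [1 2 2]
Step 2: flows [1->0,1=2] -> levels [2 1 2]
Step 3: flows [0->1,2->1] -> levels [1 3 1]

Answer: 1 3 1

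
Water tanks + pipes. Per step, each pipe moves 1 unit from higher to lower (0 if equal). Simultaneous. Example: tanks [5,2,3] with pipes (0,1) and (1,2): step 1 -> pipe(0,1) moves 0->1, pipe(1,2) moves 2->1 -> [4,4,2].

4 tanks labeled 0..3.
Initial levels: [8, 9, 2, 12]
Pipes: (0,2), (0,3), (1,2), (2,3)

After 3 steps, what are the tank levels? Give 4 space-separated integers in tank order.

Answer: 8 8 7 8

Derivation:
Step 1: flows [0->2,3->0,1->2,3->2] -> levels [8 8 5 10]
Step 2: flows [0->2,3->0,1->2,3->2] -> levels [8 7 8 8]
Step 3: flows [0=2,0=3,2->1,2=3] -> levels [8 8 7 8]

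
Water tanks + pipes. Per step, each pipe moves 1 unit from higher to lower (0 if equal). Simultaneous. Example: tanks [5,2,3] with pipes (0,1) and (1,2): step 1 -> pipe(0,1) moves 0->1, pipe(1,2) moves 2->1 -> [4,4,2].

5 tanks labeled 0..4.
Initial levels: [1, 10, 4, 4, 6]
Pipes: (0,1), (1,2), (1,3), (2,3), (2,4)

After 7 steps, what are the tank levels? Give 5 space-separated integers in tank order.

Step 1: flows [1->0,1->2,1->3,2=3,4->2] -> levels [2 7 6 5 5]
Step 2: flows [1->0,1->2,1->3,2->3,2->4] -> levels [3 4 5 7 6]
Step 3: flows [1->0,2->1,3->1,3->2,4->2] -> levels [4 5 6 5 5]
Step 4: flows [1->0,2->1,1=3,2->3,2->4] -> levels [5 5 3 6 6]
Step 5: flows [0=1,1->2,3->1,3->2,4->2] -> levels [5 5 6 4 5]
Step 6: flows [0=1,2->1,1->3,2->3,2->4] -> levels [5 5 3 6 6]
  -> period-2 cycle: step 6 state = step 4 state
  -> state at step 7: (7-4) mod 2 = 1, same as step 5 -> [5 5 6 4 5]

Answer: 5 5 6 4 5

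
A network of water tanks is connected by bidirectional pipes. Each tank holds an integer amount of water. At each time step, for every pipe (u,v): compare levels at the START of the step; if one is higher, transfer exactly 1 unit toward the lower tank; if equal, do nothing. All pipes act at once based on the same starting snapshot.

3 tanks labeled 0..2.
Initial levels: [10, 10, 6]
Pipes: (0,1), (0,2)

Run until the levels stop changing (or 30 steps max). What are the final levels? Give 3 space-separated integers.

Answer: 10 8 8

Derivation:
Step 1: flows [0=1,0->2] -> levels [9 10 7]
Step 2: flows [1->0,0->2] -> levels [9 9 8]
Step 3: flows [0=1,0->2] -> levels [8 9 9]
Step 4: flows [1->0,2->0] -> levels [10 8 8]
Step 5: flows [0->1,0->2] -> levels [8 9 9]
  -> period-2 cycle: step 5 state = step 3 state; never stabilizes
  -> state at step 30: (30-3) mod 2 = 1, same as step 4 -> [10 8 8]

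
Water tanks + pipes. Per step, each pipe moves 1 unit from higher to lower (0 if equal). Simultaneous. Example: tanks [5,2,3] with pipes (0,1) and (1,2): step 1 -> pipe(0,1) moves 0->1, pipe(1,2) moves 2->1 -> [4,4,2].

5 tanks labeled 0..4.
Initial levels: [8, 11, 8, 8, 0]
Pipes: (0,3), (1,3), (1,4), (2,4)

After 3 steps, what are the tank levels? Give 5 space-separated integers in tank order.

Step 1: flows [0=3,1->3,1->4,2->4] -> levels [8 9 7 9 2]
Step 2: flows [3->0,1=3,1->4,2->4] -> levels [9 8 6 8 4]
Step 3: flows [0->3,1=3,1->4,2->4] -> levels [8 7 5 9 6]

Answer: 8 7 5 9 6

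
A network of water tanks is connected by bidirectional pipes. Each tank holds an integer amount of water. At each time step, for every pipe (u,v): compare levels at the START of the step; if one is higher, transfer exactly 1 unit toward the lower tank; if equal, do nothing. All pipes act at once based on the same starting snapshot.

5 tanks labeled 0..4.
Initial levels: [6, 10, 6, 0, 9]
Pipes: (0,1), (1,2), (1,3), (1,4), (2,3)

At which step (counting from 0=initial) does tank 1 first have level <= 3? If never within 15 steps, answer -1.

Answer: -1

Derivation:
Step 1: flows [1->0,1->2,1->3,1->4,2->3] -> levels [7 6 6 2 10]
Step 2: flows [0->1,1=2,1->3,4->1,2->3] -> levels [6 7 5 4 9]
Step 3: flows [1->0,1->2,1->3,4->1,2->3] -> levels [7 5 5 6 8]
Step 4: flows [0->1,1=2,3->1,4->1,3->2] -> levels [6 8 6 4 7]
Step 5: flows [1->0,1->2,1->3,1->4,2->3] -> levels [7 4 6 6 8]
Step 6: flows [0->1,2->1,3->1,4->1,2=3] -> levels [6 8 5 5 7]
Step 7: flows [1->0,1->2,1->3,1->4,2=3] -> levels [7 4 6 6 8]
  -> period-2 cycle (repeats step 5); tank 1 never drops to <=3
Tank 1 never reaches <=3 within 15 steps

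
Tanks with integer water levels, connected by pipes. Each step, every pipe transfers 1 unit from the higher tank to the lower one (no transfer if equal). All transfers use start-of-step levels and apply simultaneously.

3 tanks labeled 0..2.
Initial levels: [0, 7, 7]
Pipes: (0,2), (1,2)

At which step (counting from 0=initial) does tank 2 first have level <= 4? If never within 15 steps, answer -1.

Answer: 5

Derivation:
Step 1: flows [2->0,1=2] -> levels [1 7 6]
Step 2: flows [2->0,1->2] -> levels [2 6 6]
Step 3: flows [2->0,1=2] -> levels [3 6 5]
Step 4: flows [2->0,1->2] -> levels [4 5 5]
Step 5: flows [2->0,1=2] -> levels [5 5 4]
Tank 2 first reaches <=4 at step 5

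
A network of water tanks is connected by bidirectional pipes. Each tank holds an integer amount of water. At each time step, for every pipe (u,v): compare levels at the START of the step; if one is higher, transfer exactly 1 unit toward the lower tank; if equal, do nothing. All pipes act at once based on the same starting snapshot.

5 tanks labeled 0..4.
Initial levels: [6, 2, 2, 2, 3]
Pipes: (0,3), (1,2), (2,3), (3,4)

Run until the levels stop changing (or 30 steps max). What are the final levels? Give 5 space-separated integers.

Step 1: flows [0->3,1=2,2=3,4->3] -> levels [5 2 2 4 2]
Step 2: flows [0->3,1=2,3->2,3->4] -> levels [4 2 3 3 3]
Step 3: flows [0->3,2->1,2=3,3=4] -> levels [3 3 2 4 3]
Step 4: flows [3->0,1->2,3->2,3->4] -> levels [4 2 4 1 4]
Step 5: flows [0->3,2->1,2->3,4->3] -> levels [3 3 2 4 3]
  -> period-2 cycle: step 5 state = step 3 state; never stabilizes
  -> state at step 30: (30-3) mod 2 = 1, same as step 4 -> [4 2 4 1 4]

Answer: 4 2 4 1 4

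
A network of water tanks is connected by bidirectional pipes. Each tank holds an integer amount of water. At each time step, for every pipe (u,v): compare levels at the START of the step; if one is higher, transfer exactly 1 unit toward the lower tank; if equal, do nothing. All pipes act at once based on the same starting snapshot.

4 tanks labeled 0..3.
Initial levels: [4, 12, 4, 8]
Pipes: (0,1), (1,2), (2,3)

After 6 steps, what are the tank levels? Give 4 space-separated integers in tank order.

Answer: 7 7 7 7

Derivation:
Step 1: flows [1->0,1->2,3->2] -> levels [5 10 6 7]
Step 2: flows [1->0,1->2,3->2] -> levels [6 8 8 6]
Step 3: flows [1->0,1=2,2->3] -> levels [7 7 7 7]
Step 4: flows [0=1,1=2,2=3] -> levels [7 7 7 7]
  -> stable; steps 5..6 unchanged -> [7 7 7 7]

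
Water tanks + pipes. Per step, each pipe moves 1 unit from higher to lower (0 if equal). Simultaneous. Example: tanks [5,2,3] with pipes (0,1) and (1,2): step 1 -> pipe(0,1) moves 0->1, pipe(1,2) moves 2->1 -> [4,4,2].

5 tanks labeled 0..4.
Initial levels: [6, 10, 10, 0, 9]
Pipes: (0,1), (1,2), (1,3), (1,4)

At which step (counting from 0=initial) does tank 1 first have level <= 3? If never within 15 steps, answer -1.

Step 1: flows [1->0,1=2,1->3,1->4] -> levels [7 7 10 1 10]
Step 2: flows [0=1,2->1,1->3,4->1] -> levels [7 8 9 2 9]
Step 3: flows [1->0,2->1,1->3,4->1] -> levels [8 8 8 3 8]
Step 4: flows [0=1,1=2,1->3,1=4] -> levels [8 7 8 4 8]
Step 5: flows [0->1,2->1,1->3,4->1] -> levels [7 9 7 5 7]
Step 6: flows [1->0,1->2,1->3,1->4] -> levels [8 5 8 6 8]
Step 7: flows [0->1,2->1,3->1,4->1] -> levels [7 9 7 5 7]
  -> period-2 cycle (repeats step 5); tank 1 never drops to <=3
Tank 1 never reaches <=3 within 15 steps

Answer: -1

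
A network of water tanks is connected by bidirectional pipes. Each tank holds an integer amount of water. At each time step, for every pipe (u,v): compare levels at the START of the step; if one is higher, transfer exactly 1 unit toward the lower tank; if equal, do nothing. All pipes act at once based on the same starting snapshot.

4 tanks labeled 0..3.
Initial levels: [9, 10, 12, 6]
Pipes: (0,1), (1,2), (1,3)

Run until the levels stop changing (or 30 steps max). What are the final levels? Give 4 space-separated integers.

Step 1: flows [1->0,2->1,1->3] -> levels [10 9 11 7]
Step 2: flows [0->1,2->1,1->3] -> levels [9 10 10 8]
Step 3: flows [1->0,1=2,1->3] -> levels [10 8 10 9]
Step 4: flows [0->1,2->1,3->1] -> levels [9 11 9 8]
Step 5: flows [1->0,1->2,1->3] -> levels [10 8 10 9]
  -> period-2 cycle: step 5 state = step 3 state; never stabilizes
  -> state at step 30: (30-3) mod 2 = 1, same as step 4 -> [9 11 9 8]

Answer: 9 11 9 8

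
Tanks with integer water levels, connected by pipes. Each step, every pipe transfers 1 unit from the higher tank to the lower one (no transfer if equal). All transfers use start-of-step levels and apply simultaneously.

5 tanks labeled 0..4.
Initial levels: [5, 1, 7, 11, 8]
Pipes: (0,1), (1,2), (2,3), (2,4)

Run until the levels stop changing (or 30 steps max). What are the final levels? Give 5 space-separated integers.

Answer: 6 7 5 7 7

Derivation:
Step 1: flows [0->1,2->1,3->2,4->2] -> levels [4 3 8 10 7]
Step 2: flows [0->1,2->1,3->2,2->4] -> levels [3 5 7 9 8]
Step 3: flows [1->0,2->1,3->2,4->2] -> levels [4 5 8 8 7]
Step 4: flows [1->0,2->1,2=3,2->4] -> levels [5 5 6 8 8]
Step 5: flows [0=1,2->1,3->2,4->2] -> levels [5 6 7 7 7]
Step 6: flows [1->0,2->1,2=3,2=4] -> levels [6 6 6 7 7]
Step 7: flows [0=1,1=2,3->2,4->2] -> levels [6 6 8 6 6]
Step 8: flows [0=1,2->1,2->3,2->4] -> levels [6 7 5 7 7]
Step 9: flows [1->0,1->2,3->2,4->2] -> levels [7 5 8 6 6]
Step 10: flows [0->1,2->1,2->3,2->4] -> levels [6 7 5 7 7]
  -> period-2 cycle: step 10 state = step 8 state; never stabilizes
  -> state at step 30: (30-8) mod 2 = 0, same as step 8 -> [6 7 5 7 7]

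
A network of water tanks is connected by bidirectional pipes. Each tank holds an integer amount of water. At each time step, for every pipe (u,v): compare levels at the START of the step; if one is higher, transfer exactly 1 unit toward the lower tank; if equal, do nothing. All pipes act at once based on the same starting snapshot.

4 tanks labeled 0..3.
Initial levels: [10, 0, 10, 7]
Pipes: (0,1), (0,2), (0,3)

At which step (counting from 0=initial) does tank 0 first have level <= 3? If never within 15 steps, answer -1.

Answer: -1

Derivation:
Step 1: flows [0->1,0=2,0->3] -> levels [8 1 10 8]
Step 2: flows [0->1,2->0,0=3] -> levels [8 2 9 8]
Step 3: flows [0->1,2->0,0=3] -> levels [8 3 8 8]
Step 4: flows [0->1,0=2,0=3] -> levels [7 4 8 8]
Step 5: flows [0->1,2->0,3->0] -> levels [8 5 7 7]
Step 6: flows [0->1,0->2,0->3] -> levels [5 6 8 8]
Step 7: flows [1->0,2->0,3->0] -> levels [8 5 7 7]
  -> period-2 cycle (repeats step 5); tank 0 never drops to <=3
Tank 0 never reaches <=3 within 15 steps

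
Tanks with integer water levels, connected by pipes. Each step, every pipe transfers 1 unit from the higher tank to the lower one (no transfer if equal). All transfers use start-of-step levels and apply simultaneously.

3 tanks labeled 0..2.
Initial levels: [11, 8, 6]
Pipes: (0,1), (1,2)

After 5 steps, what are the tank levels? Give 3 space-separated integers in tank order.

Answer: 8 9 8

Derivation:
Step 1: flows [0->1,1->2] -> levels [10 8 7]
Step 2: flows [0->1,1->2] -> levels [9 8 8]
Step 3: flows [0->1,1=2] -> levels [8 9 8]
Step 4: flows [1->0,1->2] -> levels [9 7 9]
Step 5: flows [0->1,2->1] -> levels [8 9 8]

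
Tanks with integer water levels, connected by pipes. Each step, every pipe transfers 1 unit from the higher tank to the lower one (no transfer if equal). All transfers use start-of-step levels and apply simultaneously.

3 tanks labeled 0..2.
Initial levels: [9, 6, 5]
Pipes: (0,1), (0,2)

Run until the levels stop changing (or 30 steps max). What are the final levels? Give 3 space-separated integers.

Step 1: flows [0->1,0->2] -> levels [7 7 6]
Step 2: flows [0=1,0->2] -> levels [6 7 7]
Step 3: flows [1->0,2->0] -> levels [8 6 6]
Step 4: flows [0->1,0->2] -> levels [6 7 7]
  -> period-2 cycle: step 4 state = step 2 state; never stabilizes
  -> state at step 30: (30-2) mod 2 = 0, same as step 2 -> [6 7 7]

Answer: 6 7 7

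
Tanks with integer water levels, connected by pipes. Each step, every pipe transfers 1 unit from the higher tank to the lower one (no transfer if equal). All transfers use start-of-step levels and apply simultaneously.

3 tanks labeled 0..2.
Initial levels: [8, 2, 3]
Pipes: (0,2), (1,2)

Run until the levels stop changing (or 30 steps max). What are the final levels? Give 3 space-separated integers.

Step 1: flows [0->2,2->1] -> levels [7 3 3]
Step 2: flows [0->2,1=2] -> levels [6 3 4]
Step 3: flows [0->2,2->1] -> levels [5 4 4]
Step 4: flows [0->2,1=2] -> levels [4 4 5]
Step 5: flows [2->0,2->1] -> levels [5 5 3]
Step 6: flows [0->2,1->2] -> levels [4 4 5]
  -> period-2 cycle: step 6 state = step 4 state; never stabilizes
  -> state at step 30: (30-4) mod 2 = 0, same as step 4 -> [4 4 5]

Answer: 4 4 5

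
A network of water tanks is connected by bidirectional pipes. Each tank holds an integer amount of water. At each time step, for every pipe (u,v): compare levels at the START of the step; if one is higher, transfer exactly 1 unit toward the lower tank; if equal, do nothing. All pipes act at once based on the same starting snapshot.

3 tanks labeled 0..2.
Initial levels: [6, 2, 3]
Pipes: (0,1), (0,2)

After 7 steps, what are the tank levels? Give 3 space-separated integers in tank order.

Step 1: flows [0->1,0->2] -> levels [4 3 4]
Step 2: flows [0->1,0=2] -> levels [3 4 4]
Step 3: flows [1->0,2->0] -> levels [5 3 3]
Step 4: flows [0->1,0->2] -> levels [3 4 4]
  -> period-2 cycle: step 4 state = step 2 state
  -> state at step 7: (7-2) mod 2 = 1, same as step 3 -> [5 3 3]

Answer: 5 3 3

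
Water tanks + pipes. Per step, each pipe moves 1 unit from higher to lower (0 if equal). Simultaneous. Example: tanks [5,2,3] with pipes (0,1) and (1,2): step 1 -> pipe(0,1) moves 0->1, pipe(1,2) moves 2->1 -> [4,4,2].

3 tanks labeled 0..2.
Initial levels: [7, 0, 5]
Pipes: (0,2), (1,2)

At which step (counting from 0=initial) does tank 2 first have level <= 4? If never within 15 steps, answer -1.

Answer: 3

Derivation:
Step 1: flows [0->2,2->1] -> levels [6 1 5]
Step 2: flows [0->2,2->1] -> levels [5 2 5]
Step 3: flows [0=2,2->1] -> levels [5 3 4]
Tank 2 first reaches <=4 at step 3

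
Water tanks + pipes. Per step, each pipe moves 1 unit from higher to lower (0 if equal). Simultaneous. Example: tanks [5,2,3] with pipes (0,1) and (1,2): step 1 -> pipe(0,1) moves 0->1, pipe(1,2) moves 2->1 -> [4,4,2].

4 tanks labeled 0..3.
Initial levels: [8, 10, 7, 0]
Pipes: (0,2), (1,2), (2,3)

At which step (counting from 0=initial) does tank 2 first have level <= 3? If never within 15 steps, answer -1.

Step 1: flows [0->2,1->2,2->3] -> levels [7 9 8 1]
Step 2: flows [2->0,1->2,2->3] -> levels [8 8 7 2]
Step 3: flows [0->2,1->2,2->3] -> levels [7 7 8 3]
Step 4: flows [2->0,2->1,2->3] -> levels [8 8 5 4]
Step 5: flows [0->2,1->2,2->3] -> levels [7 7 6 5]
Step 6: flows [0->2,1->2,2->3] -> levels [6 6 7 6]
Step 7: flows [2->0,2->1,2->3] -> levels [7 7 4 7]
Step 8: flows [0->2,1->2,3->2] -> levels [6 6 7 6]
  -> period-2 cycle (repeats step 6); tank 2 never drops to <=3
Tank 2 never reaches <=3 within 15 steps

Answer: -1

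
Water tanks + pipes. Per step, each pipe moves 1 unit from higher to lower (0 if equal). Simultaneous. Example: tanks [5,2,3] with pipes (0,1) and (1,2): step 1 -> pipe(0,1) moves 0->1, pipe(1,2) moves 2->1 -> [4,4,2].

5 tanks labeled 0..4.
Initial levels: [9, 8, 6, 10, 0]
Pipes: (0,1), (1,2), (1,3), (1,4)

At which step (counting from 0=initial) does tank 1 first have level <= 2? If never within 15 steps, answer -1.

Answer: -1

Derivation:
Step 1: flows [0->1,1->2,3->1,1->4] -> levels [8 8 7 9 1]
Step 2: flows [0=1,1->2,3->1,1->4] -> levels [8 7 8 8 2]
Step 3: flows [0->1,2->1,3->1,1->4] -> levels [7 9 7 7 3]
Step 4: flows [1->0,1->2,1->3,1->4] -> levels [8 5 8 8 4]
Step 5: flows [0->1,2->1,3->1,1->4] -> levels [7 7 7 7 5]
Step 6: flows [0=1,1=2,1=3,1->4] -> levels [7 6 7 7 6]
Step 7: flows [0->1,2->1,3->1,1=4] -> levels [6 9 6 6 6]
Step 8: flows [1->0,1->2,1->3,1->4] -> levels [7 5 7 7 7]
Step 9: flows [0->1,2->1,3->1,4->1] -> levels [6 9 6 6 6]
  -> period-2 cycle (repeats step 7); tank 1 never drops to <=2
Tank 1 never reaches <=2 within 15 steps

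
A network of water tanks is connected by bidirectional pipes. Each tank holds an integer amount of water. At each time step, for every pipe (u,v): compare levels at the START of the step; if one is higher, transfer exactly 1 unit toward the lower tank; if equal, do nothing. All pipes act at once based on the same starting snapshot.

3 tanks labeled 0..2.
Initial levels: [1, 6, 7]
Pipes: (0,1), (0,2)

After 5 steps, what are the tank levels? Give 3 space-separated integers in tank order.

Answer: 4 5 5

Derivation:
Step 1: flows [1->0,2->0] -> levels [3 5 6]
Step 2: flows [1->0,2->0] -> levels [5 4 5]
Step 3: flows [0->1,0=2] -> levels [4 5 5]
Step 4: flows [1->0,2->0] -> levels [6 4 4]
Step 5: flows [0->1,0->2] -> levels [4 5 5]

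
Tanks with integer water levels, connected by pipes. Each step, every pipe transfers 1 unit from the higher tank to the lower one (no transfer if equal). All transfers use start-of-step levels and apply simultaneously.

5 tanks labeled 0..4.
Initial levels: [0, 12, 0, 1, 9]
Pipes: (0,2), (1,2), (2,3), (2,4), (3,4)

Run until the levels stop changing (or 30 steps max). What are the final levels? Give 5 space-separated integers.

Step 1: flows [0=2,1->2,3->2,4->2,4->3] -> levels [0 11 3 1 7]
Step 2: flows [2->0,1->2,2->3,4->2,4->3] -> levels [1 10 3 3 5]
Step 3: flows [2->0,1->2,2=3,4->2,4->3] -> levels [2 9 4 4 3]
Step 4: flows [2->0,1->2,2=3,2->4,3->4] -> levels [3 8 3 3 5]
Step 5: flows [0=2,1->2,2=3,4->2,4->3] -> levels [3 7 5 4 3]
Step 6: flows [2->0,1->2,2->3,2->4,3->4] -> levels [4 6 3 4 5]
Step 7: flows [0->2,1->2,3->2,4->2,4->3] -> levels [3 5 7 4 3]
Step 8: flows [2->0,2->1,2->3,2->4,3->4] -> levels [4 6 3 4 5]
  -> period-2 cycle: step 8 state = step 6 state; never stabilizes
  -> state at step 30: (30-6) mod 2 = 0, same as step 6 -> [4 6 3 4 5]

Answer: 4 6 3 4 5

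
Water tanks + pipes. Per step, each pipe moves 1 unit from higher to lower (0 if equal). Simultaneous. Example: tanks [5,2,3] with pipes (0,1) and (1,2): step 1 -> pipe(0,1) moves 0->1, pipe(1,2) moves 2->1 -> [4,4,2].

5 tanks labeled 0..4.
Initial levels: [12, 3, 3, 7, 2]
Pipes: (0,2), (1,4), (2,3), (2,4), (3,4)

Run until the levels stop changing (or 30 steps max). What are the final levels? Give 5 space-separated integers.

Answer: 5 5 7 6 4

Derivation:
Step 1: flows [0->2,1->4,3->2,2->4,3->4] -> levels [11 2 4 5 5]
Step 2: flows [0->2,4->1,3->2,4->2,3=4] -> levels [10 3 7 4 3]
Step 3: flows [0->2,1=4,2->3,2->4,3->4] -> levels [9 3 6 4 5]
Step 4: flows [0->2,4->1,2->3,2->4,4->3] -> levels [8 4 5 6 4]
Step 5: flows [0->2,1=4,3->2,2->4,3->4] -> levels [7 4 6 4 6]
Step 6: flows [0->2,4->1,2->3,2=4,4->3] -> levels [6 5 6 6 4]
Step 7: flows [0=2,1->4,2=3,2->4,3->4] -> levels [6 4 5 5 7]
Step 8: flows [0->2,4->1,2=3,4->2,4->3] -> levels [5 5 7 6 4]
Step 9: flows [2->0,1->4,2->3,2->4,3->4] -> levels [6 4 4 6 7]
Step 10: flows [0->2,4->1,3->2,4->2,4->3] -> levels [5 5 7 6 4]
  -> period-2 cycle: step 10 state = step 8 state; never stabilizes
  -> state at step 30: (30-8) mod 2 = 0, same as step 8 -> [5 5 7 6 4]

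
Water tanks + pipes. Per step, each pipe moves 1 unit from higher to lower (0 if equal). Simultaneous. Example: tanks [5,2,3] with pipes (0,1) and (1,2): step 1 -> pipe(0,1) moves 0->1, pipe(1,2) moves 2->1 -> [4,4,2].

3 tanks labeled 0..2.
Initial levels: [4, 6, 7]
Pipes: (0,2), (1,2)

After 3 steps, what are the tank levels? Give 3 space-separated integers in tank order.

Step 1: flows [2->0,2->1] -> levels [5 7 5]
Step 2: flows [0=2,1->2] -> levels [5 6 6]
Step 3: flows [2->0,1=2] -> levels [6 6 5]

Answer: 6 6 5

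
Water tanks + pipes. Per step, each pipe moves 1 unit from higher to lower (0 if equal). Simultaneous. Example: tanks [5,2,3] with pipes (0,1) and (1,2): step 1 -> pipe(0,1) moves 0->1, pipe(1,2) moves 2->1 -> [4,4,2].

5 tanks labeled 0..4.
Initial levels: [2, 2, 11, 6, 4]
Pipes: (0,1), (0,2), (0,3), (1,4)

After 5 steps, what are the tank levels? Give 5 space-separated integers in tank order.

Answer: 5 5 6 5 4

Derivation:
Step 1: flows [0=1,2->0,3->0,4->1] -> levels [4 3 10 5 3]
Step 2: flows [0->1,2->0,3->0,1=4] -> levels [5 4 9 4 3]
Step 3: flows [0->1,2->0,0->3,1->4] -> levels [4 4 8 5 4]
Step 4: flows [0=1,2->0,3->0,1=4] -> levels [6 4 7 4 4]
Step 5: flows [0->1,2->0,0->3,1=4] -> levels [5 5 6 5 4]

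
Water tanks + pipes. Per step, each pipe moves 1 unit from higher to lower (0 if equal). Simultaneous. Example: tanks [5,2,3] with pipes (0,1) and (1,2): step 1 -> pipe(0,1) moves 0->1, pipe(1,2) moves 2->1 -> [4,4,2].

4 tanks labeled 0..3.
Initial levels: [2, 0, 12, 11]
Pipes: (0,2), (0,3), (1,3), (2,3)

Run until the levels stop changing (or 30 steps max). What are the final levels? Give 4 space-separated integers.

Answer: 6 7 7 5

Derivation:
Step 1: flows [2->0,3->0,3->1,2->3] -> levels [4 1 10 10]
Step 2: flows [2->0,3->0,3->1,2=3] -> levels [6 2 9 8]
Step 3: flows [2->0,3->0,3->1,2->3] -> levels [8 3 7 7]
Step 4: flows [0->2,0->3,3->1,2=3] -> levels [6 4 8 7]
Step 5: flows [2->0,3->0,3->1,2->3] -> levels [8 5 6 6]
Step 6: flows [0->2,0->3,3->1,2=3] -> levels [6 6 7 6]
Step 7: flows [2->0,0=3,1=3,2->3] -> levels [7 6 5 7]
Step 8: flows [0->2,0=3,3->1,3->2] -> levels [6 7 7 5]
Step 9: flows [2->0,0->3,1->3,2->3] -> levels [6 6 5 8]
Step 10: flows [0->2,3->0,3->1,3->2] -> levels [6 7 7 5]
  -> period-2 cycle: step 10 state = step 8 state; never stabilizes
  -> state at step 30: (30-8) mod 2 = 0, same as step 8 -> [6 7 7 5]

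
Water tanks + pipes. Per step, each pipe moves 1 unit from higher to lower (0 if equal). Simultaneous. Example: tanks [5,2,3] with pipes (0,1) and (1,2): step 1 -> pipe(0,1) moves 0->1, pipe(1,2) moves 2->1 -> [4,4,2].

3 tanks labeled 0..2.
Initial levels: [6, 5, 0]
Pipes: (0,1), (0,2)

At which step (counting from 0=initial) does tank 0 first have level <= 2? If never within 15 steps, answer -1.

Step 1: flows [0->1,0->2] -> levels [4 6 1]
Step 2: flows [1->0,0->2] -> levels [4 5 2]
Step 3: flows [1->0,0->2] -> levels [4 4 3]
Step 4: flows [0=1,0->2] -> levels [3 4 4]
Step 5: flows [1->0,2->0] -> levels [5 3 3]
Step 6: flows [0->1,0->2] -> levels [3 4 4]
  -> period-2 cycle (repeats step 4); tank 0 never drops to <=2
Tank 0 never reaches <=2 within 15 steps

Answer: -1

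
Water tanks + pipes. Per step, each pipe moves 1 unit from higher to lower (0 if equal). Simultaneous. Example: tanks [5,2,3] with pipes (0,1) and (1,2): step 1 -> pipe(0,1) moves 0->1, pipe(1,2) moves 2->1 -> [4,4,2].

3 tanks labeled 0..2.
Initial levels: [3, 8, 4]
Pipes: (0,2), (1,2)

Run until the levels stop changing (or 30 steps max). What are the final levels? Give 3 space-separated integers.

Step 1: flows [2->0,1->2] -> levels [4 7 4]
Step 2: flows [0=2,1->2] -> levels [4 6 5]
Step 3: flows [2->0,1->2] -> levels [5 5 5]
Step 4: flows [0=2,1=2] -> levels [5 5 5]
  -> stable (no change)

Answer: 5 5 5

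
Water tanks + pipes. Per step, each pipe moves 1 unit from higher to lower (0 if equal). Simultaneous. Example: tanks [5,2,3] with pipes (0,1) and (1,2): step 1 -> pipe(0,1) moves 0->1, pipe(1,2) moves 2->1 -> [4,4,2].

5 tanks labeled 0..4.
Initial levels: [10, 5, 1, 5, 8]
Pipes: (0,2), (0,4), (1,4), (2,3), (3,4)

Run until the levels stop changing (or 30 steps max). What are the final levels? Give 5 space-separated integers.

Answer: 7 6 5 6 5

Derivation:
Step 1: flows [0->2,0->4,4->1,3->2,4->3] -> levels [8 6 3 5 7]
Step 2: flows [0->2,0->4,4->1,3->2,4->3] -> levels [6 7 5 5 6]
Step 3: flows [0->2,0=4,1->4,2=3,4->3] -> levels [5 6 6 6 6]
Step 4: flows [2->0,4->0,1=4,2=3,3=4] -> levels [7 6 5 6 5]
Step 5: flows [0->2,0->4,1->4,3->2,3->4] -> levels [5 5 7 4 8]
Step 6: flows [2->0,4->0,4->1,2->3,4->3] -> levels [7 6 5 6 5]
  -> period-2 cycle: step 6 state = step 4 state; never stabilizes
  -> state at step 30: (30-4) mod 2 = 0, same as step 4 -> [7 6 5 6 5]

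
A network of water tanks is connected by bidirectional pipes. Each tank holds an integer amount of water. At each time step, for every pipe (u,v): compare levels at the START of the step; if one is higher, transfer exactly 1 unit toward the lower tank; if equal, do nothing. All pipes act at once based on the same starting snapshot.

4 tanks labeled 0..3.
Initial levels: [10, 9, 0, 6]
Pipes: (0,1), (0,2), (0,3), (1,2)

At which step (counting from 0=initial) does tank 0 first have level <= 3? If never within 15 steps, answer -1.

Step 1: flows [0->1,0->2,0->3,1->2] -> levels [7 9 2 7]
Step 2: flows [1->0,0->2,0=3,1->2] -> levels [7 7 4 7]
Step 3: flows [0=1,0->2,0=3,1->2] -> levels [6 6 6 7]
Step 4: flows [0=1,0=2,3->0,1=2] -> levels [7 6 6 6]
Step 5: flows [0->1,0->2,0->3,1=2] -> levels [4 7 7 7]
Step 6: flows [1->0,2->0,3->0,1=2] -> levels [7 6 6 6]
  -> period-2 cycle (repeats step 4); tank 0 never drops to <=3
Tank 0 never reaches <=3 within 15 steps

Answer: -1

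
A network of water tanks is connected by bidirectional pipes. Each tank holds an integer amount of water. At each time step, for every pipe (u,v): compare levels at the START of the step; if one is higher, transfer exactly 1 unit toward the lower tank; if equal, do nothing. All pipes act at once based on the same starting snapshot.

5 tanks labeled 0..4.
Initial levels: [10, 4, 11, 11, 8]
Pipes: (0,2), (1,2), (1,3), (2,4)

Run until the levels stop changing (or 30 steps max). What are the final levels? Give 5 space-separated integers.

Answer: 8 8 11 9 8

Derivation:
Step 1: flows [2->0,2->1,3->1,2->4] -> levels [11 6 8 10 9]
Step 2: flows [0->2,2->1,3->1,4->2] -> levels [10 8 9 9 8]
Step 3: flows [0->2,2->1,3->1,2->4] -> levels [9 10 8 8 9]
Step 4: flows [0->2,1->2,1->3,4->2] -> levels [8 8 11 9 8]
Step 5: flows [2->0,2->1,3->1,2->4] -> levels [9 10 8 8 9]
  -> period-2 cycle: step 5 state = step 3 state; never stabilizes
  -> state at step 30: (30-3) mod 2 = 1, same as step 4 -> [8 8 11 9 8]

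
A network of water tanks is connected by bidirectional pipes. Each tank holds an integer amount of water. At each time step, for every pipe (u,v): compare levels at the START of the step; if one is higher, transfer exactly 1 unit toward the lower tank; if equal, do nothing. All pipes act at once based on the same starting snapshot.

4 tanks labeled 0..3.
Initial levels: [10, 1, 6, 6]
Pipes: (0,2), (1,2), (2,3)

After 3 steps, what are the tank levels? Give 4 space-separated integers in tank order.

Step 1: flows [0->2,2->1,2=3] -> levels [9 2 6 6]
Step 2: flows [0->2,2->1,2=3] -> levels [8 3 6 6]
Step 3: flows [0->2,2->1,2=3] -> levels [7 4 6 6]

Answer: 7 4 6 6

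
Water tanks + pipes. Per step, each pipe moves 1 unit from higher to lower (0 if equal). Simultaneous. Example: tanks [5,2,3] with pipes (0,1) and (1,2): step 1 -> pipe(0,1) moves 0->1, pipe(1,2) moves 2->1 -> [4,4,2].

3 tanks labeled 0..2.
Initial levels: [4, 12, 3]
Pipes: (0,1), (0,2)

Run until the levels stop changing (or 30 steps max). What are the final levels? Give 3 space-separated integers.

Answer: 7 6 6

Derivation:
Step 1: flows [1->0,0->2] -> levels [4 11 4]
Step 2: flows [1->0,0=2] -> levels [5 10 4]
Step 3: flows [1->0,0->2] -> levels [5 9 5]
Step 4: flows [1->0,0=2] -> levels [6 8 5]
Step 5: flows [1->0,0->2] -> levels [6 7 6]
Step 6: flows [1->0,0=2] -> levels [7 6 6]
Step 7: flows [0->1,0->2] -> levels [5 7 7]
Step 8: flows [1->0,2->0] -> levels [7 6 6]
  -> period-2 cycle: step 8 state = step 6 state; never stabilizes
  -> state at step 30: (30-6) mod 2 = 0, same as step 6 -> [7 6 6]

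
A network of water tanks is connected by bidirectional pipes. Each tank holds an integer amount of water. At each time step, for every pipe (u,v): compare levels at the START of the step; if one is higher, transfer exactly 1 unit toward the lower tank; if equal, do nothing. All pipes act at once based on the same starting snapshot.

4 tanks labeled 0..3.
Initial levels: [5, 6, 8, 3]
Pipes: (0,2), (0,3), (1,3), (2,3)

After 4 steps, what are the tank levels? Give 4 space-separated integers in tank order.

Answer: 6 6 6 4

Derivation:
Step 1: flows [2->0,0->3,1->3,2->3] -> levels [5 5 6 6]
Step 2: flows [2->0,3->0,3->1,2=3] -> levels [7 6 5 4]
Step 3: flows [0->2,0->3,1->3,2->3] -> levels [5 5 5 7]
Step 4: flows [0=2,3->0,3->1,3->2] -> levels [6 6 6 4]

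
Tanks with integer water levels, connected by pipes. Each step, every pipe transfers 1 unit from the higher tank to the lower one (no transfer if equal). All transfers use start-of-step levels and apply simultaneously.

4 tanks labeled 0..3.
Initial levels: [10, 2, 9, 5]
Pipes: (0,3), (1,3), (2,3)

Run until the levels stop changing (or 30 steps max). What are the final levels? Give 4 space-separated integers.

Answer: 7 7 7 5

Derivation:
Step 1: flows [0->3,3->1,2->3] -> levels [9 3 8 6]
Step 2: flows [0->3,3->1,2->3] -> levels [8 4 7 7]
Step 3: flows [0->3,3->1,2=3] -> levels [7 5 7 7]
Step 4: flows [0=3,3->1,2=3] -> levels [7 6 7 6]
Step 5: flows [0->3,1=3,2->3] -> levels [6 6 6 8]
Step 6: flows [3->0,3->1,3->2] -> levels [7 7 7 5]
Step 7: flows [0->3,1->3,2->3] -> levels [6 6 6 8]
  -> period-2 cycle: step 7 state = step 5 state; never stabilizes
  -> state at step 30: (30-5) mod 2 = 1, same as step 6 -> [7 7 7 5]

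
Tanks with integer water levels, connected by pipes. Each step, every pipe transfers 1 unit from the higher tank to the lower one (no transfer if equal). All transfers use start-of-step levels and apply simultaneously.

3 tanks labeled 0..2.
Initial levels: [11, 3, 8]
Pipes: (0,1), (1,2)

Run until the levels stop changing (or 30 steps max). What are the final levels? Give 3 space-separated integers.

Answer: 7 8 7

Derivation:
Step 1: flows [0->1,2->1] -> levels [10 5 7]
Step 2: flows [0->1,2->1] -> levels [9 7 6]
Step 3: flows [0->1,1->2] -> levels [8 7 7]
Step 4: flows [0->1,1=2] -> levels [7 8 7]
Step 5: flows [1->0,1->2] -> levels [8 6 8]
Step 6: flows [0->1,2->1] -> levels [7 8 7]
  -> period-2 cycle: step 6 state = step 4 state; never stabilizes
  -> state at step 30: (30-4) mod 2 = 0, same as step 4 -> [7 8 7]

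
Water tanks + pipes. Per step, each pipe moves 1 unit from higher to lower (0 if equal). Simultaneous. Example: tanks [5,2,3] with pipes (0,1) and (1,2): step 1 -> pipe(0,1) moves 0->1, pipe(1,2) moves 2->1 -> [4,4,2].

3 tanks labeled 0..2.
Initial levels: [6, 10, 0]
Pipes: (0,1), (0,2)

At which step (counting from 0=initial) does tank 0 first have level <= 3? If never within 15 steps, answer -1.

Step 1: flows [1->0,0->2] -> levels [6 9 1]
Step 2: flows [1->0,0->2] -> levels [6 8 2]
Step 3: flows [1->0,0->2] -> levels [6 7 3]
Step 4: flows [1->0,0->2] -> levels [6 6 4]
Step 5: flows [0=1,0->2] -> levels [5 6 5]
Step 6: flows [1->0,0=2] -> levels [6 5 5]
Step 7: flows [0->1,0->2] -> levels [4 6 6]
Step 8: flows [1->0,2->0] -> levels [6 5 5]
  -> period-2 cycle (repeats step 6); tank 0 never drops to <=3
Tank 0 never reaches <=3 within 15 steps

Answer: -1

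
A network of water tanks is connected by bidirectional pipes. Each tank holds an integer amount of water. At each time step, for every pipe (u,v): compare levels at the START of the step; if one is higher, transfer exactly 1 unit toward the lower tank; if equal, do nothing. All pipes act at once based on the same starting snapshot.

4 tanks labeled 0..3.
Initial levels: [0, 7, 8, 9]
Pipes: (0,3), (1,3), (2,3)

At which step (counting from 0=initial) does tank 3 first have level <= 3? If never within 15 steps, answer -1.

Step 1: flows [3->0,3->1,3->2] -> levels [1 8 9 6]
Step 2: flows [3->0,1->3,2->3] -> levels [2 7 8 7]
Step 3: flows [3->0,1=3,2->3] -> levels [3 7 7 7]
Step 4: flows [3->0,1=3,2=3] -> levels [4 7 7 6]
Step 5: flows [3->0,1->3,2->3] -> levels [5 6 6 7]
Step 6: flows [3->0,3->1,3->2] -> levels [6 7 7 4]
Step 7: flows [0->3,1->3,2->3] -> levels [5 6 6 7]
  -> period-2 cycle (repeats step 5); tank 3 never drops to <=3
Tank 3 never reaches <=3 within 15 steps

Answer: -1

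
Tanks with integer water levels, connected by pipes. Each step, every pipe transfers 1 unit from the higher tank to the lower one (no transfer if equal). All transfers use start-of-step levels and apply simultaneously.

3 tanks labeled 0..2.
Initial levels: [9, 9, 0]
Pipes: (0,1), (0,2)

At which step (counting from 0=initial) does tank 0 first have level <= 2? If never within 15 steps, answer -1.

Step 1: flows [0=1,0->2] -> levels [8 9 1]
Step 2: flows [1->0,0->2] -> levels [8 8 2]
Step 3: flows [0=1,0->2] -> levels [7 8 3]
Step 4: flows [1->0,0->2] -> levels [7 7 4]
Step 5: flows [0=1,0->2] -> levels [6 7 5]
Step 6: flows [1->0,0->2] -> levels [6 6 6]
Step 7: flows [0=1,0=2] -> levels [6 6 6]
  -> stable; tank 0 stays at 6 > 2
Tank 0 never reaches <=2 within 15 steps

Answer: -1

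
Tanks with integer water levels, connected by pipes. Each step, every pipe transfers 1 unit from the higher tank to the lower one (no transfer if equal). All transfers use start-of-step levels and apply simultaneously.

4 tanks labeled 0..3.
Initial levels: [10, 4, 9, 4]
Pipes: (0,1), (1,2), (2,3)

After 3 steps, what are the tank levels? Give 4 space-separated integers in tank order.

Answer: 8 7 7 5

Derivation:
Step 1: flows [0->1,2->1,2->3] -> levels [9 6 7 5]
Step 2: flows [0->1,2->1,2->3] -> levels [8 8 5 6]
Step 3: flows [0=1,1->2,3->2] -> levels [8 7 7 5]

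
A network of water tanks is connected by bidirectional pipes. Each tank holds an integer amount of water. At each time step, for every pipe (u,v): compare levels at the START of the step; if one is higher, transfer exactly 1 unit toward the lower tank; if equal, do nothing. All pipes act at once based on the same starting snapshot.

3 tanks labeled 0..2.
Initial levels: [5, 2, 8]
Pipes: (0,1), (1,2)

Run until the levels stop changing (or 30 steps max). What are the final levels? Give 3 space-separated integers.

Answer: 5 5 5

Derivation:
Step 1: flows [0->1,2->1] -> levels [4 4 7]
Step 2: flows [0=1,2->1] -> levels [4 5 6]
Step 3: flows [1->0,2->1] -> levels [5 5 5]
Step 4: flows [0=1,1=2] -> levels [5 5 5]
  -> stable (no change)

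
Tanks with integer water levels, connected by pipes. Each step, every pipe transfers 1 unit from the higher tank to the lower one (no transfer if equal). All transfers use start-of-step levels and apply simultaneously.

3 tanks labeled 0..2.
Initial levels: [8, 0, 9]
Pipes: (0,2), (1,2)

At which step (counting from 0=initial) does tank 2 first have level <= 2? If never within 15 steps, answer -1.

Answer: -1

Derivation:
Step 1: flows [2->0,2->1] -> levels [9 1 7]
Step 2: flows [0->2,2->1] -> levels [8 2 7]
Step 3: flows [0->2,2->1] -> levels [7 3 7]
Step 4: flows [0=2,2->1] -> levels [7 4 6]
Step 5: flows [0->2,2->1] -> levels [6 5 6]
Step 6: flows [0=2,2->1] -> levels [6 6 5]
Step 7: flows [0->2,1->2] -> levels [5 5 7]
Step 8: flows [2->0,2->1] -> levels [6 6 5]
  -> period-2 cycle (repeats step 6); tank 2 never drops to <=2
Tank 2 never reaches <=2 within 15 steps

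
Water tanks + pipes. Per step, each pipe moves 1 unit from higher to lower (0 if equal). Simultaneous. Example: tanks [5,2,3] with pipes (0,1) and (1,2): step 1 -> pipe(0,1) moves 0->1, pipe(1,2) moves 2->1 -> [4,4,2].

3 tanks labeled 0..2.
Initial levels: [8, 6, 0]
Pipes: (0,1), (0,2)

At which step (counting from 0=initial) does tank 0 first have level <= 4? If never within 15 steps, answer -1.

Answer: 5

Derivation:
Step 1: flows [0->1,0->2] -> levels [6 7 1]
Step 2: flows [1->0,0->2] -> levels [6 6 2]
Step 3: flows [0=1,0->2] -> levels [5 6 3]
Step 4: flows [1->0,0->2] -> levels [5 5 4]
Step 5: flows [0=1,0->2] -> levels [4 5 5]
Tank 0 first reaches <=4 at step 5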